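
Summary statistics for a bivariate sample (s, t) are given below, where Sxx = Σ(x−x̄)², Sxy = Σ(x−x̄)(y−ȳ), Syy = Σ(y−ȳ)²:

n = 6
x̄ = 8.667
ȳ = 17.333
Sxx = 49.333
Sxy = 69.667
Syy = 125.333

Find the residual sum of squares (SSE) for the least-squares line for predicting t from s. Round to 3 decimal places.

b = Sxy/Sxx = 69.667/49.333 = 1.412178
SSE = Syy − b·Sxy = 125.333 − 1.412178·69.667 = 26.950763

26.951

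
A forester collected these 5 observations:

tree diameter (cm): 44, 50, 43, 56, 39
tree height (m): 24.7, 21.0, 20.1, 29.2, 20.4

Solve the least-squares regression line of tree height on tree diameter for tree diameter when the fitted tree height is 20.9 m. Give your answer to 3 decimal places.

41.405

n = 5, Σx = 232, Σy = 115.4, Σxy = 5431.9, Σx² = 10942
Sxx = Σx² − (Σx)²/n = 10942 − 10764.8 = 177.2
Sxy = Σxy − (Σx)(Σy)/n = 5431.9 − 5354.56 = 77.34
b = Sxy/Sxx = 77.34/177.2 = 0.436456
a = ȳ − b·x̄ = 23.08 − 0.436456·46.4 = 2.828442
Set a + b·x = 20.9: x = (20.9 − 2.828442) / 0.436456 = 41.405224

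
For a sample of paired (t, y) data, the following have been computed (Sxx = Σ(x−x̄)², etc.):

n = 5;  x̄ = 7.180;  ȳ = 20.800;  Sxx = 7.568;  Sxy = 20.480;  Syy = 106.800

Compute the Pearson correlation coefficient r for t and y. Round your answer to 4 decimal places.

r = Sxy/√(Sxx·Syy) = 20.48/√(808.2624) = 20.48/28.429956 = 0.720367

0.7204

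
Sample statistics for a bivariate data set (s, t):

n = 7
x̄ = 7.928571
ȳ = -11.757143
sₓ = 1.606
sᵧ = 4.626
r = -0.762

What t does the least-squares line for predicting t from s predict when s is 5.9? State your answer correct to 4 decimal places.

-7.3046

b = r · sᵧ/sₓ = -0.762 · 4.626/1.606 = -2.194902
a = ȳ − b·x̄ = -11.757143 − (-2.194902)·7.928571 = 5.645290
ŷ(5.9) = a + b·5.9 = 5.645290 + (-2.194902)·5.9 = -7.304629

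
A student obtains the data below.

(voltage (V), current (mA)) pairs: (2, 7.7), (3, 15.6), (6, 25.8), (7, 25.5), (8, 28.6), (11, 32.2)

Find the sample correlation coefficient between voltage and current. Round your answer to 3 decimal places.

0.948

n = 6, Σx = 37, Σy = 135.4, Σxy = 978.5, Σx² = 283, Σy² = 3473.34
Sxx = Σx² − (Σx)²/n = 283 − 228.166667 = 54.833333
Sxy = Σxy − (Σx)(Σy)/n = 978.5 − 834.966667 = 143.533333
Syy = Σy² − (Σy)²/n = 3473.34 − 3055.526667 = 417.813333
r = Sxy/√(Sxx·Syy) = 143.533333/√(22910.097778) = 143.533333/151.360820 = 0.948286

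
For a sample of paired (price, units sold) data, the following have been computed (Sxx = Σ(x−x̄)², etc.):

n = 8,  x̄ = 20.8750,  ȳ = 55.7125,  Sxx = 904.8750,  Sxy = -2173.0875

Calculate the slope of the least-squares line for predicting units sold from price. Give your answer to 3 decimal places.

b = Sxy/Sxx = -2173.0875/904.875 = -2.401533

-2.402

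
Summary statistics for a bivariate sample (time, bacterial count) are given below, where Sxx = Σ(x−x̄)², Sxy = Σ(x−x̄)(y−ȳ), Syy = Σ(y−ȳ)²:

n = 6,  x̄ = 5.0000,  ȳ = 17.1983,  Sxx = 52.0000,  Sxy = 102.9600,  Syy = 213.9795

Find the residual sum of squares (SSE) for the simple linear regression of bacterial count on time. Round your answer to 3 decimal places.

b = Sxy/Sxx = 102.96/52 = 1.98
SSE = Syy − b·Sxy = 213.9795 − 1.98·102.96 = 10.1187

10.119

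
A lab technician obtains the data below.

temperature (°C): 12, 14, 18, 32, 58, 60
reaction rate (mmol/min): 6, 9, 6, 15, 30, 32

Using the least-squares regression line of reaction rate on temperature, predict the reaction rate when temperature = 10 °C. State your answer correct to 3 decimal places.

4.344

n = 6, Σx = 194, Σy = 98, Σxy = 4446, Σx² = 8652
Sxx = Σx² − (Σx)²/n = 8652 − 6272.666667 = 2379.333333
Sxy = Σxy − (Σx)(Σy)/n = 4446 − 3168.666667 = 1277.333333
b = Sxy/Sxx = 1277.333333/2379.333333 = 0.536845
a = ȳ − b·x̄ = 16.333333 − 0.536845·32.333333 = -1.024657
ŷ(10) = a + b·10 = -1.024657 + 0.536845·10 = 4.343794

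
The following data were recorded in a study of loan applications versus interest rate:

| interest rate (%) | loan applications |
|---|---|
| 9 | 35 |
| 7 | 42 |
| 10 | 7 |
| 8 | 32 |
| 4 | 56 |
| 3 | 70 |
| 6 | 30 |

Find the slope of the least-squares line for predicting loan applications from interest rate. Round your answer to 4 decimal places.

-7.0326

n = 7, Σx = 47, Σy = 272, Σxy = 1549, Σx² = 355
Sxx = Σx² − (Σx)²/n = 355 − 315.571429 = 39.428571
Sxy = Σxy − (Σx)(Σy)/n = 1549 − 1826.285714 = -277.285714
b = Sxy/Sxx = -277.285714/39.428571 = -7.032609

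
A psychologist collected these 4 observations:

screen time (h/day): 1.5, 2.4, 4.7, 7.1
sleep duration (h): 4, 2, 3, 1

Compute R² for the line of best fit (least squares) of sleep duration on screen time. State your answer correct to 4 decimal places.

0.5566

n = 4, Σx = 15.7, Σy = 10, Σxy = 32, Σx² = 80.51, Σy² = 30
Sxx = Σx² − (Σx)²/n = 80.51 − 61.6225 = 18.8875
Sxy = Σxy − (Σx)(Σy)/n = 32 − 39.25 = -7.25
Syy = Σy² − (Σy)²/n = 30 − 25 = 5
R² = Sxy²/(Sxx·Syy) = (-7.25)²/(18.8875·5) = 0.556585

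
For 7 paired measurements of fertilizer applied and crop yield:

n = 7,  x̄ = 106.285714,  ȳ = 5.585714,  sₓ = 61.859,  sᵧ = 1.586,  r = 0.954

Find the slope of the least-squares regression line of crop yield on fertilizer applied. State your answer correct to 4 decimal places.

b = r · sᵧ/sₓ = 0.954 · 1.586/61.859 = 0.024460

0.0245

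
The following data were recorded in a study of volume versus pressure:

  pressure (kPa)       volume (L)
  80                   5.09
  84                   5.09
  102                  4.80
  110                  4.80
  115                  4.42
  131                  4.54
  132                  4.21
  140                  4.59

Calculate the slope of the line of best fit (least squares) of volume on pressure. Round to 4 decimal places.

-0.0119

n = 8, Σx = 894, Σy = 37.54, Σxy = 4153.72, Σx² = 103370
Sxx = Σx² − (Σx)²/n = 103370 − 99904.5 = 3465.5
Sxy = Σxy − (Σx)(Σy)/n = 4153.72 − 4195.095 = -41.375
b = Sxy/Sxx = -41.375/3465.5 = -0.011939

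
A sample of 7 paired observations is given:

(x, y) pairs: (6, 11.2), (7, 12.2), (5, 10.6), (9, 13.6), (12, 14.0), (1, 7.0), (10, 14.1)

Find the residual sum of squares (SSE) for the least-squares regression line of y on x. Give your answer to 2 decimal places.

n = 7, Σx = 50, Σy = 82.7, Σxy = 644, Σx² = 436, Σy² = 1015.41
Sxx = Σx² − (Σx)²/n = 436 − 357.142857 = 78.857143
Sxy = Σxy − (Σx)(Σy)/n = 644 − 590.714286 = 53.285714
Syy = Σy² − (Σy)²/n = 1015.41 − 977.041429 = 38.368571
b = Sxy/Sxx = 53.285714/78.857143 = 0.675725
SSE = Syy − b·Sxy = 38.368571 − 0.675725·53.285714 = 2.362101

2.36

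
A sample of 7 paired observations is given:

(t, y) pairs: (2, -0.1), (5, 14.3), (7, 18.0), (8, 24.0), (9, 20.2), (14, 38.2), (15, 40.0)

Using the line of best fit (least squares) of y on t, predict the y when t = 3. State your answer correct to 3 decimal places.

5.732

n = 7, Σx = 60, Σy = 154.6, Σxy = 1705.9, Σx² = 644
Sxx = Σx² − (Σx)²/n = 644 − 514.285714 = 129.714286
Sxy = Σxy − (Σx)(Σy)/n = 1705.9 − 1325.142857 = 380.757143
b = Sxy/Sxx = 380.757143/129.714286 = 2.935352
a = ȳ − b·x̄ = 22.085714 − 2.935352·8.571429 = -3.074449
ŷ(3) = a + b·3 = -3.074449 + 2.935352·3 = 5.731608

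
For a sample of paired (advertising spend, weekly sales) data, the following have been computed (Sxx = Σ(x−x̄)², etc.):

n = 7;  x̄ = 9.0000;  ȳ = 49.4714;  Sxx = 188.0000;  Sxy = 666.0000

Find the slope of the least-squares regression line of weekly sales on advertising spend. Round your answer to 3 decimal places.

3.543

b = Sxy/Sxx = 666/188 = 3.542553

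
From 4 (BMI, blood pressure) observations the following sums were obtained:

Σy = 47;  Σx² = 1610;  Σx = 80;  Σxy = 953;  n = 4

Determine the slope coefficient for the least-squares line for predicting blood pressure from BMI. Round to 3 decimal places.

Sxx = Σx² − (Σx)²/n = 1610 − 1600 = 10
Sxy = Σxy − (Σx)(Σy)/n = 953 − 940 = 13
b = Sxy/Sxx = 13/10 = 1.3

1.300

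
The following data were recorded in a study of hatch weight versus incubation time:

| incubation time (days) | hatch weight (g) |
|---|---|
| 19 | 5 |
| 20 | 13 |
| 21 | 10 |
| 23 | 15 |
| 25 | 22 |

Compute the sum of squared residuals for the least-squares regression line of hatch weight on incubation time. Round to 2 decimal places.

n = 5, Σx = 108, Σy = 65, Σxy = 1460, Σx² = 2356, Σy² = 1003
Sxx = Σx² − (Σx)²/n = 2356 − 2332.8 = 23.2
Sxy = Σxy − (Σx)(Σy)/n = 1460 − 1404 = 56
Syy = Σy² − (Σy)²/n = 1003 − 845 = 158
b = Sxy/Sxx = 56/23.2 = 2.413793
SSE = Syy − b·Sxy = 158 − 2.413793·56 = 22.827586

22.83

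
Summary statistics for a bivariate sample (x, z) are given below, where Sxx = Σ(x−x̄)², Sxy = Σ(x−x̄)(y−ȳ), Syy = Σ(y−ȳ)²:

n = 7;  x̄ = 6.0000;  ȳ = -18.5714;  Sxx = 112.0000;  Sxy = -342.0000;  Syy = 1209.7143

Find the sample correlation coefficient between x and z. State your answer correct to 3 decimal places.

r = Sxy/√(Sxx·Syy) = -342/√(135488.0016) = -342/368.086948 = -0.929128

-0.929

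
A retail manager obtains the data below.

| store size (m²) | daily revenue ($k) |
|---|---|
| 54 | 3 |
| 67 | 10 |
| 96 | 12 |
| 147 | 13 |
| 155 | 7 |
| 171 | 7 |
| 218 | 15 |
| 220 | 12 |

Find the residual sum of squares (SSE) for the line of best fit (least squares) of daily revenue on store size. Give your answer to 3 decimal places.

77.199

n = 8, Σx = 1128, Σy = 79, Σxy = 12087, Σx² = 187420, Σy² = 889
Sxx = Σx² − (Σx)²/n = 187420 − 159048 = 28372
Sxy = Σxy − (Σx)(Σy)/n = 12087 − 11139 = 948
Syy = Σy² − (Σy)²/n = 889 − 780.125 = 108.875
b = Sxy/Sxx = 948/28372 = 0.033413
SSE = Syy − b·Sxy = 108.875 − 0.033413·948 = 77.199263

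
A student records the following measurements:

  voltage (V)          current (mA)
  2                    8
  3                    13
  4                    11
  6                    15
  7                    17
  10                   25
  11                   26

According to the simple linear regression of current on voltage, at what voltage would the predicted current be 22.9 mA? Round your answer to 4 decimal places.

9.4760

n = 7, Σx = 43, Σy = 115, Σxy = 844, Σx² = 335
Sxx = Σx² − (Σx)²/n = 335 − 264.142857 = 70.857143
Sxy = Σxy − (Σx)(Σy)/n = 844 − 706.428571 = 137.571429
b = Sxy/Sxx = 137.571429/70.857143 = 1.941532
a = ȳ − b·x̄ = 16.428571 − 1.941532·6.142857 = 4.502016
Set a + b·x = 22.9: x = (22.9 − 4.502016) / 1.941532 = 9.476012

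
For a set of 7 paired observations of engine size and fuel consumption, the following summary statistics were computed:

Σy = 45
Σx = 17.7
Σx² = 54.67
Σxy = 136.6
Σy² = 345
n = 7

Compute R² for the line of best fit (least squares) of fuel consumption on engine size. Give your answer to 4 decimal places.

0.9423

Sxx = Σx² − (Σx)²/n = 54.67 − 44.755714 = 9.914286
Sxy = Σxy − (Σx)(Σy)/n = 136.6 − 113.785714 = 22.814286
Syy = Σy² − (Σy)²/n = 345 − 289.285714 = 55.714286
R² = Sxy²/(Sxx·Syy) = (22.814286)²/(9.914286·55.714286) = 0.942293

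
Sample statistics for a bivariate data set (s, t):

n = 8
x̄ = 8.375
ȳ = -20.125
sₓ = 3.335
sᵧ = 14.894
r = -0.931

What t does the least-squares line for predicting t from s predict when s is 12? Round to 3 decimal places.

-35.197

b = r · sᵧ/sₓ = -0.931 · 14.894/3.335 = -4.157815
a = ȳ − b·x̄ = -20.125 − (-4.157815)·8.375 = 14.696703
ŷ(12) = a + b·12 = 14.696703 + (-4.157815)·12 = -35.197080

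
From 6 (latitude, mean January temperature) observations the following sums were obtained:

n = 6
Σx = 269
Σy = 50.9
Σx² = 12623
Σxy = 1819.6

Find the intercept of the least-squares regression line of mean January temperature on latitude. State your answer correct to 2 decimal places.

Sxx = Σx² − (Σx)²/n = 12623 − 12060.166667 = 562.833333
Sxy = Σxy − (Σx)(Σy)/n = 1819.6 − 2282.016667 = -462.416667
b = Sxy/Sxx = -462.416667/562.833333 = -0.821587
a = ȳ − b·x̄ = 8.483333 − (-0.821587)·44.833333 = 45.317826

45.32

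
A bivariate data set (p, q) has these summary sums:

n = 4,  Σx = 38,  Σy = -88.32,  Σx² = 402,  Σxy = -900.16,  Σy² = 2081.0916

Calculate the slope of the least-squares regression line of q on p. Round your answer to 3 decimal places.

Sxx = Σx² − (Σx)²/n = 402 − 361 = 41
Sxy = Σxy − (Σx)(Σy)/n = -900.16 − (-839.04) = -61.12
b = Sxy/Sxx = -61.12/41 = -1.490732

-1.491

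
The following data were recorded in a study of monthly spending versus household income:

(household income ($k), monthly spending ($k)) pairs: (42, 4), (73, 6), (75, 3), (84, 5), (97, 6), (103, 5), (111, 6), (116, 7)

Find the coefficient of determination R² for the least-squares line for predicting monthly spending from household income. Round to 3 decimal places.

0.446

n = 8, Σx = 701, Σy = 42, Σxy = 3826, Σx² = 65569, Σy² = 232
Sxx = Σx² − (Σx)²/n = 65569 − 61425.125 = 4143.875
Sxy = Σxy − (Σx)(Σy)/n = 3826 − 3680.25 = 145.75
Syy = Σy² − (Σy)²/n = 232 − 220.5 = 11.5
R² = Sxy²/(Sxx·Syy) = (145.75)²/(4143.875·11.5) = 0.445772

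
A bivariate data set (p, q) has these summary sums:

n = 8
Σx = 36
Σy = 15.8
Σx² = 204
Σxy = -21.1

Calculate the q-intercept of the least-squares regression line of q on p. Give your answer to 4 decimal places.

11.8536

Sxx = Σx² − (Σx)²/n = 204 − 162 = 42
Sxy = Σxy − (Σx)(Σy)/n = -21.1 − 71.1 = -92.2
b = Sxy/Sxx = -92.2/42 = -2.195238
a = ȳ − b·x̄ = 1.975 − (-2.195238)·4.5 = 11.853571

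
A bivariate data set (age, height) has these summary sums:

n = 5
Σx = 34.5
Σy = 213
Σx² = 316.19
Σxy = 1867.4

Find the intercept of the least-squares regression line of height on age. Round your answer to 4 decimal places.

Sxx = Σx² − (Σx)²/n = 316.19 − 238.05 = 78.14
Sxy = Σxy − (Σx)(Σy)/n = 1867.4 − 1469.7 = 397.7
b = Sxy/Sxx = 397.7/78.14 = 5.089583
a = ȳ − b·x̄ = 42.6 − 5.089583·6.9 = 7.481879

7.4819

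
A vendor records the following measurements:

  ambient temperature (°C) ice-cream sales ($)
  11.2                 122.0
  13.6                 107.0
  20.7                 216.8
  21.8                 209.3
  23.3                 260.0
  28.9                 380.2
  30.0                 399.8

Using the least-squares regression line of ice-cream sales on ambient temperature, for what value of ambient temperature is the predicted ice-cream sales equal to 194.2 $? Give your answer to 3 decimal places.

n = 7, Σx = 149.5, Σy = 1695.1, Σxy = 40911.88, Σx² = 3492.23
Sxx = Σx² − (Σx)²/n = 3492.23 − 3192.892857 = 299.337143
Sxy = Σxy − (Σx)(Σy)/n = 40911.88 − 36202.492857 = 4709.387143
b = Sxy/Sxx = 4709.387143/299.337143 = 15.732719
a = ȳ − b·x̄ = 242.157143 − 15.732719·21.357143 = -93.848784
Set a + b·x = 194.2: x = (194.2 − (-93.848784)) / 15.732719 = 18.308900

18.309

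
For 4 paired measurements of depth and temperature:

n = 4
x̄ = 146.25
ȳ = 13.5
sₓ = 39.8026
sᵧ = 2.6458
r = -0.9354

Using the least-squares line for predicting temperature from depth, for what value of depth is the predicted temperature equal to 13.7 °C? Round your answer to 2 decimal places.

b = r · sᵧ/sₓ = -0.9354 · 2.6458/39.8026 = -0.062179
a = ȳ − b·x̄ = 13.5 − (-0.062179)·146.25 = 22.593662
Set a + b·x = 13.7: x = (13.7 − 22.593662) / (-0.062179) = 143.033474

143.03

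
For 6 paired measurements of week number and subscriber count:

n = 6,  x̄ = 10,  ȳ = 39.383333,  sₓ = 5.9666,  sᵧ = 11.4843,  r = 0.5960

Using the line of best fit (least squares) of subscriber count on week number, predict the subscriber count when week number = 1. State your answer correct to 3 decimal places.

29.059

b = r · sᵧ/sₓ = 0.596 · 11.4843/5.9666 = 1.147160
a = ȳ − b·x̄ = 39.383333 − 1.147160·10 = 27.911736
ŷ(1) = a + b·1 = 27.911736 + 1.147160·1 = 29.058896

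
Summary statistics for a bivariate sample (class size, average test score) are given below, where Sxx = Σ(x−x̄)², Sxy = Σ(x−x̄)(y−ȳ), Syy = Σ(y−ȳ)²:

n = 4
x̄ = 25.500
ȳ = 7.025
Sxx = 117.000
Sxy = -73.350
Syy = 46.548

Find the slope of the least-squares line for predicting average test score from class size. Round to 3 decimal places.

-0.627

b = Sxy/Sxx = -73.35/117 = -0.626923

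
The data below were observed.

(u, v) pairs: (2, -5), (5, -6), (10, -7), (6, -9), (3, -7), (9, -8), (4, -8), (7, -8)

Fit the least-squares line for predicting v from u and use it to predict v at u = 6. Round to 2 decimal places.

-7.30

n = 8, Σx = 46, Σy = -58, Σxy = -345, Σx² = 320
Sxx = Σx² − (Σx)²/n = 320 − 264.5 = 55.5
Sxy = Σxy − (Σx)(Σy)/n = -345 − (-333.5) = -11.5
b = Sxy/Sxx = -11.5/55.5 = -0.207207
a = ȳ − b·x̄ = -7.25 − (-0.207207)·5.75 = -6.058559
ŷ(6) = a + b·6 = -6.058559 + (-0.207207)·6 = -7.301802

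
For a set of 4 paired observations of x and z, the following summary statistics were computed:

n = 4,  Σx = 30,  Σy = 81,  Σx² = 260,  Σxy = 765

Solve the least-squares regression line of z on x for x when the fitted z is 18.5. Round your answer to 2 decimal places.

Sxx = Σx² − (Σx)²/n = 260 − 225 = 35
Sxy = Σxy − (Σx)(Σy)/n = 765 − 607.5 = 157.5
b = Sxy/Sxx = 157.5/35 = 4.5
a = ȳ − b·x̄ = 20.25 − 4.5·7.5 = -13.5
Set a + b·x = 18.5: x = (18.5 − (-13.5)) / 4.5 = 7.111111

7.11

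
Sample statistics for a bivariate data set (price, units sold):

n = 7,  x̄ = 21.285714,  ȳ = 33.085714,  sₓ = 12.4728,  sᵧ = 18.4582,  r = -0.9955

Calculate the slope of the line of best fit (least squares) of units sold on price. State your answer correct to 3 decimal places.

-1.473

b = r · sᵧ/sₓ = -0.9955 · 18.4582/12.4728 = -1.473217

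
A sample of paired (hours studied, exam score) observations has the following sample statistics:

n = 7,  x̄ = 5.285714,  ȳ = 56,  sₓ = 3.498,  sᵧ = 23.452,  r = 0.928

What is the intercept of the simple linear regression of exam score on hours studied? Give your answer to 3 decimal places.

23.114

b = r · sᵧ/sₓ = 0.928 · 23.452/3.498 = 6.221686
a = ȳ − b·x̄ = 56 − 6.221686·5.285714 = 23.113950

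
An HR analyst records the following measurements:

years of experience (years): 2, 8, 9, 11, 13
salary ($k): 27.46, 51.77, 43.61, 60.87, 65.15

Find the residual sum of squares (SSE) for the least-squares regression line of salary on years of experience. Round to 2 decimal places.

81.61

n = 5, Σx = 43, Σy = 248.86, Σxy = 2378.09, Σx² = 439, Σy² = 13285.696
Sxx = Σx² − (Σx)²/n = 439 − 369.8 = 69.2
Sxy = Σxy − (Σx)(Σy)/n = 2378.09 − 2140.196 = 237.894
Syy = Σy² − (Σy)²/n = 13285.696 − 12386.25992 = 899.43608
b = Sxy/Sxx = 237.894/69.2 = 3.437775
SSE = Syy − b·Sxy = 899.43608 − 3.437775·237.894 = 81.610137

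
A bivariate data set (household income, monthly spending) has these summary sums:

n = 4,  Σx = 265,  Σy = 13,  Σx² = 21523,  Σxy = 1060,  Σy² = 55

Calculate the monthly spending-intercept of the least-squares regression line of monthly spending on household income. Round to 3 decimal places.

-0.069

Sxx = Σx² − (Σx)²/n = 21523 − 17556.25 = 3966.75
Sxy = Σxy − (Σx)(Σy)/n = 1060 − 861.25 = 198.75
b = Sxy/Sxx = 198.75/3966.75 = 0.050104
a = ȳ − b·x̄ = 3.25 − 0.050104·66.25 = -0.069389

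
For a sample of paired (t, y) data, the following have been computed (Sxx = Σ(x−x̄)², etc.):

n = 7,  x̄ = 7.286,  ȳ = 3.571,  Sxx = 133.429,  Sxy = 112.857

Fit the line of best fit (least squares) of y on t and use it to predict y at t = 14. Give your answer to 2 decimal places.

9.25

b = Sxy/Sxx = 112.857/133.429 = 0.845821
a = ȳ − b·x̄ = 3.571 − 0.845821·7.286 = -2.591649
ŷ(14) = a + b·14 = -2.591649 + 0.845821·14 = 9.249840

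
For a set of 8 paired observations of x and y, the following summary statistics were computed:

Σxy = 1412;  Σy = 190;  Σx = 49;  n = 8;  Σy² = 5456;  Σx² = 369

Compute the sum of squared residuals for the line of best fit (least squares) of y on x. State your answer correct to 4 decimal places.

48.7187

Sxx = Σx² − (Σx)²/n = 369 − 300.125 = 68.875
Sxy = Σxy − (Σx)(Σy)/n = 1412 − 1163.75 = 248.25
Syy = Σy² − (Σy)²/n = 5456 − 4512.5 = 943.5
b = Sxy/Sxx = 248.25/68.875 = 3.604356
SSE = Syy − b·Sxy = 943.5 − 3.604356·248.25 = 48.718693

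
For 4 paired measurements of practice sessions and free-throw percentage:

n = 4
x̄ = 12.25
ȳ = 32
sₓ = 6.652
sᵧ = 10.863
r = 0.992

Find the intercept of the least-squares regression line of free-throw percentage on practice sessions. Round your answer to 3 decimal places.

b = r · sᵧ/sₓ = 0.992 · 10.863/6.652 = 1.619978
a = ȳ − b·x̄ = 32 − 1.619978·12.25 = 12.155265

12.155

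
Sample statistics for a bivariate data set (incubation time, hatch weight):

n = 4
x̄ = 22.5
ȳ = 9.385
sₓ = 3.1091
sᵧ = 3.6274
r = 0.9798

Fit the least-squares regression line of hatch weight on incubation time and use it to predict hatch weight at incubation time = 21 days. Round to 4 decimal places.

b = r · sᵧ/sₓ = 0.9798 · 3.6274/3.1091 = 1.143137
a = ȳ − b·x̄ = 9.385 − 1.143137·22.5 = -16.335577
ŷ(21) = a + b·21 = -16.335577 + 1.143137·21 = 7.670295

7.6703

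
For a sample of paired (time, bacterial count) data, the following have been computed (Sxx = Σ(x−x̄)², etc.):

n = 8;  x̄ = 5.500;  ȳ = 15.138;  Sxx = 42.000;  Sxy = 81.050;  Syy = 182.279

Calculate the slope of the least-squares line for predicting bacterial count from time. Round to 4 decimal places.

b = Sxy/Sxx = 81.05/42 = 1.929762

1.9298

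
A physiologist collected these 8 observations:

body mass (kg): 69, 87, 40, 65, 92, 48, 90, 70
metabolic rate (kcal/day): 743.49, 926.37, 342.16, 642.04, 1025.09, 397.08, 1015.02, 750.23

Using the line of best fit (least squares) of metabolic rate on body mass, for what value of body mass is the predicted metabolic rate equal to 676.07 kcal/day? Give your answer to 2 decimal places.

n = 8, Σx = 561, Σy = 5841.48, Σxy = 444550.02, Σx² = 41923
Sxx = Σx² − (Σx)²/n = 41923 − 39340.125 = 2582.875
Sxy = Σxy − (Σx)(Σy)/n = 444550.02 − 409633.785 = 34916.235
b = Sxy/Sxx = 34916.235/2582.875 = 13.518360
a = ȳ − b·x̄ = 730.185 − 13.518360·70.125 = -217.790020
Set a + b·x = 676.07: x = (676.07 − (-217.790020)) / 13.518360 = 66.121926

66.12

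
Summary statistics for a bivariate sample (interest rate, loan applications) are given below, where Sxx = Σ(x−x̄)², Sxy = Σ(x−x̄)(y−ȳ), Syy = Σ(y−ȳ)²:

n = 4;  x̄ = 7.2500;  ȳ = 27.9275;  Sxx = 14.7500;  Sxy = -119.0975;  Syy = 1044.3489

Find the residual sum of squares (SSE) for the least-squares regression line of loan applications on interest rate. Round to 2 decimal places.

82.71

b = Sxy/Sxx = -119.0975/14.75 = -8.074407
SSE = Syy − b·Sxy = 1044.3489 − (-8.074407)·(-119.0975) = 82.707239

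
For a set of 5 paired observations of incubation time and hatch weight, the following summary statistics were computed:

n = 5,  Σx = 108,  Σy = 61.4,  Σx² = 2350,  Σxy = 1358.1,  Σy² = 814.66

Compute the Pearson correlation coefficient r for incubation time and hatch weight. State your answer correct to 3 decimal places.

Sxx = Σx² − (Σx)²/n = 2350 − 2332.8 = 17.2
Sxy = Σxy − (Σx)(Σy)/n = 1358.1 − 1326.24 = 31.86
Syy = Σy² − (Σy)²/n = 814.66 − 753.992 = 60.668
r = Sxy/√(Sxx·Syy) = 31.86/√(1043.4896) = 31.86/32.303090 = 0.986283

0.986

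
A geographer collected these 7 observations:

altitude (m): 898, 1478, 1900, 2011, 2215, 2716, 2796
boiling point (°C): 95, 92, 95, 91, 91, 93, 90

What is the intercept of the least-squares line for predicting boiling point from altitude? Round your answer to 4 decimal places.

n = 7, Σx = 14014, Σy = 647, Σxy = 1290580, Σx² = 30745506
Sxx = Σx² − (Σx)²/n = 30745506 − 28056028 = 2689478
Sxy = Σxy − (Σx)(Σy)/n = 1290580 − 1295294 = -4714
b = Sxy/Sxx = -4714/2689478 = -0.001753
a = ȳ − b·x̄ = 92.428571 − (-0.001753)·2002 = 95.937590

95.9376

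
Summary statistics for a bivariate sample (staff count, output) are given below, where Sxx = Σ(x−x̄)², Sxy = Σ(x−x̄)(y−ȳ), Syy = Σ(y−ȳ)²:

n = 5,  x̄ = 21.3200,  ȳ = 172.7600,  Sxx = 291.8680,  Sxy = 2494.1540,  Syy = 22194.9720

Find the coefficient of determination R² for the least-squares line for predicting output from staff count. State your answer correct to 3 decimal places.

R² = Sxy²/(Sxx·Syy) = (2494.154)²/(291.868·22194.972) = 0.960297

0.960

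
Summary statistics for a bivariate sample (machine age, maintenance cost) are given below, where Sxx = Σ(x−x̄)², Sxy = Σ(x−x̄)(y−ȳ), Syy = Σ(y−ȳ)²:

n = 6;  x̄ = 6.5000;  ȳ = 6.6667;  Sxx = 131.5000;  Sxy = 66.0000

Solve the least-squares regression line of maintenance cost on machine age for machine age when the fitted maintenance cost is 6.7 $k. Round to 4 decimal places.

6.5663

b = Sxy/Sxx = 66/131.5 = 0.501901
a = ȳ − b·x̄ = 6.6667 − 0.501901·6.5 = 3.404343
Set a + b·x = 6.7: x = (6.7 − 3.404343) / 0.501901 = 6.566348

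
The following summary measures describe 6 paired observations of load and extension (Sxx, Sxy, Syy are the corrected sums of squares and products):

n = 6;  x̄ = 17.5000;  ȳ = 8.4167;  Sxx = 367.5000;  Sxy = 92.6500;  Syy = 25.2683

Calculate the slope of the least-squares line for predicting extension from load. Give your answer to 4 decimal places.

b = Sxy/Sxx = 92.65/367.5 = 0.252109

0.2521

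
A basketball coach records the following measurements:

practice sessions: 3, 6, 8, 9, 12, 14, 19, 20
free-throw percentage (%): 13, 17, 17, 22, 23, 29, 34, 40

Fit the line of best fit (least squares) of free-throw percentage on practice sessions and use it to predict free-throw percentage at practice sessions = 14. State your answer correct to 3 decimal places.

28.323

n = 8, Σx = 91, Σy = 195, Σxy = 2603, Σx² = 1291
Sxx = Σx² − (Σx)²/n = 1291 − 1035.125 = 255.875
Sxy = Σxy − (Σx)(Σy)/n = 2603 − 2218.125 = 384.875
b = Sxy/Sxx = 384.875/255.875 = 1.504152
a = ȳ − b·x̄ = 24.375 − 1.504152·11.375 = 7.265266
ŷ(14) = a + b·14 = 7.265266 + 1.504152·14 = 28.323400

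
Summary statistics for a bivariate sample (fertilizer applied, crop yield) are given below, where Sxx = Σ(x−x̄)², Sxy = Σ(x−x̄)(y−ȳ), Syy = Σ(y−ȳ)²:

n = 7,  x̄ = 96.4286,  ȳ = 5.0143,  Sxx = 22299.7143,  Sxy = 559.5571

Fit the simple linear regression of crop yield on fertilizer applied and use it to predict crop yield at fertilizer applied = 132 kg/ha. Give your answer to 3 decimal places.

b = Sxy/Sxx = 559.5571/22299.7143 = 0.025093
a = ȳ − b·x̄ = 5.0143 − 0.025093·96.4286 = 2.594659
ŷ(132) = a + b·132 = 2.594659 + 0.025093·132 = 5.906878

5.907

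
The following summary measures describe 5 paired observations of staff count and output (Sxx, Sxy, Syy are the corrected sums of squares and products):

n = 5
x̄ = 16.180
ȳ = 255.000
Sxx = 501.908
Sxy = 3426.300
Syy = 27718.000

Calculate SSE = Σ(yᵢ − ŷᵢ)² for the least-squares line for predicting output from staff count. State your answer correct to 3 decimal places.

b = Sxy/Sxx = 3426.3/501.908 = 6.826550
SSE = Syy − b·Sxy = 27718 − 6.826550·3426.3 = 4328.192127

4328.192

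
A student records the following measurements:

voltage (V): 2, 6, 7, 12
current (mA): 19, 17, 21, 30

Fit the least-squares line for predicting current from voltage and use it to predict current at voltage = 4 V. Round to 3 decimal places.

18.512

n = 4, Σx = 27, Σy = 87, Σxy = 647, Σx² = 233
Sxx = Σx² − (Σx)²/n = 233 − 182.25 = 50.75
Sxy = Σxy − (Σx)(Σy)/n = 647 − 587.25 = 59.75
b = Sxy/Sxx = 59.75/50.75 = 1.177340
a = ȳ − b·x̄ = 21.75 − 1.177340·6.75 = 13.802956
ŷ(4) = a + b·4 = 13.802956 + 1.177340·4 = 18.512315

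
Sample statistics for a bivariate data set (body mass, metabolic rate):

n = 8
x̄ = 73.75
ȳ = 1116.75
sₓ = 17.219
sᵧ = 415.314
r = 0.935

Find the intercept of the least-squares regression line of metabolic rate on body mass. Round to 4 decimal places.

b = r · sᵧ/sₓ = 0.935 · 415.314/17.219 = 22.551750
a = ȳ − b·x̄ = 1116.75 − 22.551750·73.75 = -546.441591

-546.4416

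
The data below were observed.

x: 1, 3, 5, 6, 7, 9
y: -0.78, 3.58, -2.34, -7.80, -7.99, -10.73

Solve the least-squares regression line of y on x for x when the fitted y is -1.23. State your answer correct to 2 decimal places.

n = 6, Σx = 31, Σy = -26.06, Σxy = -201.04, Σx² = 201
Sxx = Σx² − (Σx)²/n = 201 − 160.166667 = 40.833333
Sxy = Σxy − (Σx)(Σy)/n = -201.04 − (-134.643333) = -66.396667
b = Sxy/Sxx = -66.396667/40.833333 = -1.626041
a = ȳ − b·x̄ = -4.343333 − (-1.626041)·5.166667 = 4.057878
Set a + b·x = -1.23: x = (-1.23 − 4.057878) / (-1.626041) = 3.251996

3.25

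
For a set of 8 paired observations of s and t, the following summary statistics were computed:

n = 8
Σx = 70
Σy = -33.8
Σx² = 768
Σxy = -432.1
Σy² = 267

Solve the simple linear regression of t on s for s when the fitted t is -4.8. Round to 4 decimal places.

Sxx = Σx² − (Σx)²/n = 768 − 612.5 = 155.5
Sxy = Σxy − (Σx)(Σy)/n = -432.1 − (-295.75) = -136.35
b = Sxy/Sxx = -136.35/155.5 = -0.876849
a = ȳ − b·x̄ = -4.225 − (-0.876849)·8.75 = 3.447428
Set a + b·x = -4.8: x = (-4.8 − 3.447428) / (-0.876849) = 9.405757

9.4058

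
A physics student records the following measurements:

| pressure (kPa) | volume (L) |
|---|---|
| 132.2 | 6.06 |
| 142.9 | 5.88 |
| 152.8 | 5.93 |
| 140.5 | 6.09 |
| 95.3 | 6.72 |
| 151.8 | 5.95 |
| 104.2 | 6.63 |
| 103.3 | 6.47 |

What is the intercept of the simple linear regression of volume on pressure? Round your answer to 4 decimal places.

7.9980

n = 8, Σx = 1023, Σy = 49.73, Σxy = 6305.956, Σx² = 134639.2
Sxx = Σx² − (Σx)²/n = 134639.2 − 130816.125 = 3823.075
Sxy = Σxy − (Σx)(Σy)/n = 6305.956 − 6359.22375 = -53.26775
b = Sxy/Sxx = -53.26775/3823.075 = -0.013933
a = ȳ − b·x̄ = 6.21625 − (-0.013933)·127.875 = 7.997961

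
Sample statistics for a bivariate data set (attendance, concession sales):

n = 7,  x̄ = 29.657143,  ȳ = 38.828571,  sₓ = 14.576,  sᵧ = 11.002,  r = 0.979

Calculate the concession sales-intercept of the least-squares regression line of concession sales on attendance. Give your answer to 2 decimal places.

b = r · sᵧ/sₓ = 0.979 · 11.002/14.576 = 0.738952
a = ȳ − b·x̄ = 38.828571 − 0.738952·29.657143 = 16.913379

16.91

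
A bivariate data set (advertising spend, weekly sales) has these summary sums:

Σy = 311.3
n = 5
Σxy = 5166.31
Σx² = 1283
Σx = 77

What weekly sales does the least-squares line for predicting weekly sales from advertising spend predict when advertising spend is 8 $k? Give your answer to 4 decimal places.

33.9169

Sxx = Σx² − (Σx)²/n = 1283 − 1185.8 = 97.2
Sxy = Σxy − (Σx)(Σy)/n = 5166.31 − 4794.02 = 372.29
b = Sxy/Sxx = 372.29/97.2 = 3.830144
a = ȳ − b·x̄ = 62.26 − 3.830144·15.4 = 3.275782
ŷ(8) = a + b·8 = 3.275782 + 3.830144·8 = 33.916934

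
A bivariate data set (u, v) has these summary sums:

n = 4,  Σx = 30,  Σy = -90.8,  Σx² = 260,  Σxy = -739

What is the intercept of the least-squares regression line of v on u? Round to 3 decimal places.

-10.271

Sxx = Σx² − (Σx)²/n = 260 − 225 = 35
Sxy = Σxy − (Σx)(Σy)/n = -739 − (-681) = -58
b = Sxy/Sxx = -58/35 = -1.657143
a = ȳ − b·x̄ = -22.7 − (-1.657143)·7.5 = -10.271429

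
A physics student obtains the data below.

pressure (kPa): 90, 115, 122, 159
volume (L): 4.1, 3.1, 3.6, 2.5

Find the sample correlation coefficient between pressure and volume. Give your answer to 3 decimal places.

-0.917

n = 4, Σx = 486, Σy = 13.3, Σxy = 1562.2, Σx² = 61490, Σy² = 45.63
Sxx = Σx² − (Σx)²/n = 61490 − 59049 = 2441
Sxy = Σxy − (Σx)(Σy)/n = 1562.2 − 1615.95 = -53.75
Syy = Σy² − (Σy)²/n = 45.63 − 44.2225 = 1.4075
r = Sxy/√(Sxx·Syy) = -53.75/√(3435.7075) = -53.75/58.614909 = -0.917002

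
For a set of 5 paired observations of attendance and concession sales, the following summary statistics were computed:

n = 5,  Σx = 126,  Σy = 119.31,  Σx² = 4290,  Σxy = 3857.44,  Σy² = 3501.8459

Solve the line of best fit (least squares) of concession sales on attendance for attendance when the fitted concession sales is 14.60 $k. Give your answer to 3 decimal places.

13.064

Sxx = Σx² − (Σx)²/n = 4290 − 3175.2 = 1114.8
Sxy = Σxy − (Σx)(Σy)/n = 3857.44 − 3006.612 = 850.828
b = Sxy/Sxx = 850.828/1114.8 = 0.763211
a = ȳ − b·x̄ = 23.862 − 0.763211·25.2 = 4.629074
Set a + b·x = 14.60: x = (14.60 − 4.629074) / 0.763211 = 13.064436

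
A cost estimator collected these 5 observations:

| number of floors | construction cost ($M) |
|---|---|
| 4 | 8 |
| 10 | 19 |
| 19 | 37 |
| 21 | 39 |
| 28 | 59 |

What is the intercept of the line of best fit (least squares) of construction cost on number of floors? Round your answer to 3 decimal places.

-1.539

n = 5, Σx = 82, Σy = 162, Σxy = 3396, Σx² = 1702
Sxx = Σx² − (Σx)²/n = 1702 − 1344.8 = 357.2
Sxy = Σxy − (Σx)(Σy)/n = 3396 − 2656.8 = 739.2
b = Sxy/Sxx = 739.2/357.2 = 2.069429
a = ȳ − b·x̄ = 32.4 − 2.069429·16.4 = -1.538634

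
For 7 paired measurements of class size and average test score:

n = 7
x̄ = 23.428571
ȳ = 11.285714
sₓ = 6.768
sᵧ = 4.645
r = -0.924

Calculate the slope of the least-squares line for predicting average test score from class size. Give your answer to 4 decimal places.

b = r · sᵧ/sₓ = -0.924 · 4.645/6.768 = -0.634158

-0.6342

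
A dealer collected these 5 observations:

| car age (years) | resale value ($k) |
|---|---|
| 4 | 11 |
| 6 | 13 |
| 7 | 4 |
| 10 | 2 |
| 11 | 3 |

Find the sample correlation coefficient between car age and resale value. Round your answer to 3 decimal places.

-0.825

n = 5, Σx = 38, Σy = 33, Σxy = 203, Σx² = 322, Σy² = 319
Sxx = Σx² − (Σx)²/n = 322 − 288.8 = 33.2
Sxy = Σxy − (Σx)(Σy)/n = 203 − 250.8 = -47.8
Syy = Σy² − (Σy)²/n = 319 − 217.8 = 101.2
r = Sxy/√(Sxx·Syy) = -47.8/√(3359.84) = -47.8/57.964127 = -0.824648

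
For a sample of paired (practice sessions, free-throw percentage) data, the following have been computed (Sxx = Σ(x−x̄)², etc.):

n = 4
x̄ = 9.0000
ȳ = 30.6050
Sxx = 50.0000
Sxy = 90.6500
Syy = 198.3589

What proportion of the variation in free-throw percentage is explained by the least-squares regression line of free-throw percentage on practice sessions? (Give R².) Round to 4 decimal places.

R² = Sxy²/(Sxx·Syy) = (90.65)²/(50·198.3589) = 0.828541

0.8285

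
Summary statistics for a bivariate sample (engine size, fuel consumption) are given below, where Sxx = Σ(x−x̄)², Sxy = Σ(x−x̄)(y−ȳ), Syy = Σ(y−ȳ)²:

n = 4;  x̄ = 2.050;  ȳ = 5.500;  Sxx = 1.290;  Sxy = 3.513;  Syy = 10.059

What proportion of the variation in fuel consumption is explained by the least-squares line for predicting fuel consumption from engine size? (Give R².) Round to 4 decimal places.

R² = Sxy²/(Sxx·Syy) = (3.513)²/(1.29·10.059) = 0.951068

0.9511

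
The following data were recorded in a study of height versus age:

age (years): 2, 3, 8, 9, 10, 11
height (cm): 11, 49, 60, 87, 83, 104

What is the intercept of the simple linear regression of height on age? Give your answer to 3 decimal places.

6.748

n = 6, Σx = 43, Σy = 394, Σxy = 3406, Σx² = 379
Sxx = Σx² − (Σx)²/n = 379 − 308.166667 = 70.833333
Sxy = Σxy − (Σx)(Σy)/n = 3406 − 2823.666667 = 582.333333
b = Sxy/Sxx = 582.333333/70.833333 = 8.221176
a = ȳ − b·x̄ = 65.666667 − 8.221176·7.166667 = 6.748235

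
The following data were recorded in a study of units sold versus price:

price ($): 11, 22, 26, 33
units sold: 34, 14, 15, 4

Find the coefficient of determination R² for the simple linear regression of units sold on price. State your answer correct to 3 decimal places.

0.950

n = 4, Σx = 92, Σy = 67, Σxy = 1204, Σx² = 2370, Σy² = 1593
Sxx = Σx² − (Σx)²/n = 2370 − 2116 = 254
Sxy = Σxy − (Σx)(Σy)/n = 1204 − 1541 = -337
Syy = Σy² − (Σy)²/n = 1593 − 1122.25 = 470.75
R² = Sxy²/(Sxx·Syy) = (-337)²/(254·470.75) = 0.949808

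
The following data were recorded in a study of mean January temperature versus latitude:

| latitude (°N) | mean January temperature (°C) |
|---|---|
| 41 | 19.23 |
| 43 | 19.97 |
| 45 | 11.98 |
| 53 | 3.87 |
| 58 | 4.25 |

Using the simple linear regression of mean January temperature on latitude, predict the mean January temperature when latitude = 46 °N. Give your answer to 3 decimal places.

13.865

n = 5, Σx = 240, Σy = 59.3, Σxy = 2637.85, Σx² = 11728
Sxx = Σx² − (Σx)²/n = 11728 − 11520 = 208
Sxy = Σxy − (Σx)(Σy)/n = 2637.85 − 2846.4 = -208.55
b = Sxy/Sxx = -208.55/208 = -1.002644
a = ȳ − b·x̄ = 11.86 − (-1.002644)·48 = 59.986923
ŷ(46) = a + b·46 = 59.986923 + (-1.002644)·46 = 13.865288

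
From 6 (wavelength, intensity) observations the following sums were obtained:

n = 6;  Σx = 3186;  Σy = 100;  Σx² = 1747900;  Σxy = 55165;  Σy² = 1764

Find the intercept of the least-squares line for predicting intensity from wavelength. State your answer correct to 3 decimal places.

Sxx = Σx² − (Σx)²/n = 1747900 − 1691766 = 56134
Sxy = Σxy − (Σx)(Σy)/n = 55165 − 53100 = 2065
b = Sxy/Sxx = 2065/56134 = 0.036787
a = ȳ − b·x̄ = 16.666667 − 0.036787·531 = -2.867217

-2.867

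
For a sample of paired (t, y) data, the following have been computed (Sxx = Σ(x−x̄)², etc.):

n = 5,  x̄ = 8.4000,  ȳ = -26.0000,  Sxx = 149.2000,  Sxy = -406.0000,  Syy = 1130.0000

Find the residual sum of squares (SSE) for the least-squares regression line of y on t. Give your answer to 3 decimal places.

25.201

b = Sxy/Sxx = -406/149.2 = -2.721180
SSE = Syy − b·Sxy = 1130 − (-2.721180)·(-406) = 25.201072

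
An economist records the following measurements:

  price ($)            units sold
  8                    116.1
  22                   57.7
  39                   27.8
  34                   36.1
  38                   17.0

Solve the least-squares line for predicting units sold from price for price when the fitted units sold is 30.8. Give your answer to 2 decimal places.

n = 5, Σx = 141, Σy = 254.7, Σxy = 5155.8, Σx² = 4669
Sxx = Σx² − (Σx)²/n = 4669 − 3976.2 = 692.8
Sxy = Σxy − (Σx)(Σy)/n = 5155.8 − 7182.54 = -2026.74
b = Sxy/Sxx = -2026.74/692.8 = -2.925433
a = ȳ − b·x̄ = 50.94 − (-2.925433)·28.2 = 133.437211
Set a + b·x = 30.8: x = (30.8 − 133.437211) / (-2.925433) = 35.084451

35.08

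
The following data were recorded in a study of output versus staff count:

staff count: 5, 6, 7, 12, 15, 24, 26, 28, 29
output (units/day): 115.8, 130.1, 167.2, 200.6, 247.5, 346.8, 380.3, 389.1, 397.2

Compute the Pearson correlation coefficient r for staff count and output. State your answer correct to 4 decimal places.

0.9966

n = 9, Σx = 152, Σy = 2374.6, Σxy = 49274.3, Σx² = 3356, Σy² = 733853.08
Sxx = Σx² − (Σx)²/n = 3356 − 2567.111111 = 788.888889
Sxy = Σxy − (Σx)(Σy)/n = 49274.3 − 40104.355556 = 9169.944444
Syy = Σy² − (Σy)²/n = 733853.08 − 626525.017778 = 107328.062222
r = Sxy/√(Sxx·Syy) = 9169.944444/√(84669915.753086) = 9169.944444/9201.625713 = 0.996557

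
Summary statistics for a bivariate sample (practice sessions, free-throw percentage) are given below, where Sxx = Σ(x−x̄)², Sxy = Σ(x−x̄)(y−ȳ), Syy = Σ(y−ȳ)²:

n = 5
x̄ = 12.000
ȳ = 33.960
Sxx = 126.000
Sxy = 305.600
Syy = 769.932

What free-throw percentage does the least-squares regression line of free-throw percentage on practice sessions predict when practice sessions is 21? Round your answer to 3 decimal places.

55.789

b = Sxy/Sxx = 305.6/126 = 2.425397
a = ȳ − b·x̄ = 33.96 − 2.425397·12 = 4.855238
ŷ(21) = a + b·21 = 4.855238 + 2.425397·21 = 55.788571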